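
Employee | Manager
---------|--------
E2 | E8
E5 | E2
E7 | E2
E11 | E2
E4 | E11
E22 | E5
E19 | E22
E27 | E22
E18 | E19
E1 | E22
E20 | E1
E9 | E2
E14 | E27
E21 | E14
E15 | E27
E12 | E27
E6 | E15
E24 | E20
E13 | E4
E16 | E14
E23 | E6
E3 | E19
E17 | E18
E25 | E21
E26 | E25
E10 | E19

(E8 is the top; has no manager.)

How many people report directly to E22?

3

E22 directly manages E19, E27, E1. That is 3 direct reports.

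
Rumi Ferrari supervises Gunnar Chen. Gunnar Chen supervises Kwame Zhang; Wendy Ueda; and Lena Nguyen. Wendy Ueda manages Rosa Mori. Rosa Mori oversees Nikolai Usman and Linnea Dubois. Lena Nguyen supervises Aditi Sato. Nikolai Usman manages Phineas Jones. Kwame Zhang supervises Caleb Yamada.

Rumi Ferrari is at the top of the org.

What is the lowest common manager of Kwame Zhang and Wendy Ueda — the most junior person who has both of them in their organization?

Gunnar Chen

Kwame Zhang's chain of managers is Gunnar Chen, Rumi Ferrari. Wendy Ueda's chain of managers is Gunnar Chen, Rumi Ferrari. The first manager that appears in both chains is Gunnar Chen.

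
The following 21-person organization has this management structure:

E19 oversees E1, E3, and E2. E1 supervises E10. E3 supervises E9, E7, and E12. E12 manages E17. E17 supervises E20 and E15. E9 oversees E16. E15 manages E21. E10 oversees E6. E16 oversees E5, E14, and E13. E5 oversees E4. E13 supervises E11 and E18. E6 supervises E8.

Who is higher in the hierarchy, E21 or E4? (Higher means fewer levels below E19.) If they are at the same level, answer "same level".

Both E21 and E4 are 5 levels below E19.

same level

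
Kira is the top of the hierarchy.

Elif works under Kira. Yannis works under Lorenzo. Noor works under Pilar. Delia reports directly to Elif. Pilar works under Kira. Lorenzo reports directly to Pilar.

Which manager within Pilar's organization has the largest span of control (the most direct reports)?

Direct-report counts within Pilar's organization: Pilar has 2; Lorenzo has 1. The largest is 2, held by Pilar.

Pilar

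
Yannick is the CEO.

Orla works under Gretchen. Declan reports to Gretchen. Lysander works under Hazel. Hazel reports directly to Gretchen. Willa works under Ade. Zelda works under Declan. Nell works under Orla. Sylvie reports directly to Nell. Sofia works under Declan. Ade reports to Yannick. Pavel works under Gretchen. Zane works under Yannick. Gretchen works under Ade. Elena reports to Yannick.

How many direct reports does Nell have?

Nell directly manages Sylvie. That is 1 direct report.

1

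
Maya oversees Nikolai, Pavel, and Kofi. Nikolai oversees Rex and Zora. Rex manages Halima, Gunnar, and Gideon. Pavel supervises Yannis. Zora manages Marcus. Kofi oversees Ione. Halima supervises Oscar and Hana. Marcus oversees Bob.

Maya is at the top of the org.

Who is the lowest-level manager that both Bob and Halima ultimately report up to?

Nikolai

Bob's chain of managers is Marcus, Zora, Nikolai, Maya. Halima's chain of managers is Rex, Nikolai, Maya. The first manager that appears in both chains is Nikolai.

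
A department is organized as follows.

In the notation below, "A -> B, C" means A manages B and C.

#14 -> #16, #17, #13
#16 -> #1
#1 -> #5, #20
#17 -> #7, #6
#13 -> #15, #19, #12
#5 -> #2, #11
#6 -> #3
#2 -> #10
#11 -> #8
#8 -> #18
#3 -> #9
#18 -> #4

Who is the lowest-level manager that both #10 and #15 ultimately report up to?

#10's chain of managers is #2, #5, #1, #16, #14. #15's chain of managers is #13, #14. The first manager that appears in both chains is #14.

#14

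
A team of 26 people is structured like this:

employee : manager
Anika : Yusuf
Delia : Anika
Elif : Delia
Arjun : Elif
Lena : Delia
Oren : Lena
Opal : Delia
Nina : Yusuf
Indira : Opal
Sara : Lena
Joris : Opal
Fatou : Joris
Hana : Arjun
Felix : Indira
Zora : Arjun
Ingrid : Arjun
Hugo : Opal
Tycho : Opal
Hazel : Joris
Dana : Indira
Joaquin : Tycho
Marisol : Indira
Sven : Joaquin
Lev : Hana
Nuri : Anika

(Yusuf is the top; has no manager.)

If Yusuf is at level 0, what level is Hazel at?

5

Chain from Hazel up to Yusuf: Hazel → Joris → Opal → Delia → Anika → Yusuf. That is 5 steps up, so Hazel is 5 levels below Yusuf.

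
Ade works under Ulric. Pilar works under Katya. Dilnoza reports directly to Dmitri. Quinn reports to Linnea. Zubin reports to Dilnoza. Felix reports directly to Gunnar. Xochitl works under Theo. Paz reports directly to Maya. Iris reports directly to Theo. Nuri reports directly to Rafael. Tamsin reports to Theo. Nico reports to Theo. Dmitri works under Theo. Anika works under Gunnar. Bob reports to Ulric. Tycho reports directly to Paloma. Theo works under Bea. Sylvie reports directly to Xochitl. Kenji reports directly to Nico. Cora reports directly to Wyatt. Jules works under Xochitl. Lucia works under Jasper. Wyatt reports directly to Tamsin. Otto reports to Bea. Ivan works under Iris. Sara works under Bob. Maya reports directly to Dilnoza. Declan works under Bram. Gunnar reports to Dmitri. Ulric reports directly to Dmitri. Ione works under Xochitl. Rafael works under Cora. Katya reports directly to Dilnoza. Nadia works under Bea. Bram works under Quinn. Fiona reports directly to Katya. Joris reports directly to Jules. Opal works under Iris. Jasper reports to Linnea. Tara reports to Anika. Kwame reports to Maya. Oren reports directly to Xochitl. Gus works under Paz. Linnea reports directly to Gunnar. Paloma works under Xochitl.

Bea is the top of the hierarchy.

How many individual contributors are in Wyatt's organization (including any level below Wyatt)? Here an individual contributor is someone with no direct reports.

1

The only person in Wyatt's organization with no one reporting to them is Nuri. That is 1.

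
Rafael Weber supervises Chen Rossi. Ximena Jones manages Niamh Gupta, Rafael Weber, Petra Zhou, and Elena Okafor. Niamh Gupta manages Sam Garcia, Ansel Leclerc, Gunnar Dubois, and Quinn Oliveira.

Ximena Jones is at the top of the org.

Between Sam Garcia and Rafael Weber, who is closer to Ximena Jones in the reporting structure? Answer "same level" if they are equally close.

Rafael Weber

Sam Garcia is 2 levels below Ximena Jones; Rafael Weber is 1. Rafael Weber is higher.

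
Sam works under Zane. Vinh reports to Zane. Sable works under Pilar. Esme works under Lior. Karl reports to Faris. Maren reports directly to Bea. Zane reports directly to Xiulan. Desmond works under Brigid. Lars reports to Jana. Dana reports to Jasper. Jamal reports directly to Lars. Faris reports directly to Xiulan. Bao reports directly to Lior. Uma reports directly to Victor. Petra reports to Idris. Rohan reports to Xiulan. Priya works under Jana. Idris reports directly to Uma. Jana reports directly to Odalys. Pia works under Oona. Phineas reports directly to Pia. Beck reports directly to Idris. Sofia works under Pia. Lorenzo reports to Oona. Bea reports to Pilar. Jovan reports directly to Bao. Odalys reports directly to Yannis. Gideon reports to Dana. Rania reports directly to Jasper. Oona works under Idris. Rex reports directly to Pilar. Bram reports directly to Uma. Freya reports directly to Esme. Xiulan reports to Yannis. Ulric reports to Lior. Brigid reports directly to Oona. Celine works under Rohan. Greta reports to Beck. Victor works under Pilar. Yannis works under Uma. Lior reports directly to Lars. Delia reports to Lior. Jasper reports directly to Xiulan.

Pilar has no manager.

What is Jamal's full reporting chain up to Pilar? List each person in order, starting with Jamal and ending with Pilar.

Jamal reports to Lars. Lars reports to Jana. Jana reports to Odalys. Odalys reports to Yannis. Yannis reports to Uma. Uma reports to Victor. Victor reports to Pilar. Pilar is at the top.

Jamal -> Lars -> Jana -> Odalys -> Yannis -> Uma -> Victor -> Pilar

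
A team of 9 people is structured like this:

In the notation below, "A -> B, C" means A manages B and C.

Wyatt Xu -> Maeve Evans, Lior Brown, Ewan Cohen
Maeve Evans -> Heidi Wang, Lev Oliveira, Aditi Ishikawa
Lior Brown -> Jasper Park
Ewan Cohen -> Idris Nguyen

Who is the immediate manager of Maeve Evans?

Wyatt Xu

Maeve Evans reports directly to Wyatt Xu.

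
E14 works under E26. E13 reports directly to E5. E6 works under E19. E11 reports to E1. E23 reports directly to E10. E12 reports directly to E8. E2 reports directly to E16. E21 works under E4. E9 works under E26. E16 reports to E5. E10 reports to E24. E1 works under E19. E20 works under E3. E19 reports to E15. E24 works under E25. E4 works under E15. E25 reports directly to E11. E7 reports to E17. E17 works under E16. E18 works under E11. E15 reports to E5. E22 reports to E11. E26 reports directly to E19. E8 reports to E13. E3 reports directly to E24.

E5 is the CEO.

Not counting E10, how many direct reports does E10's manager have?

1

E10 reports to E24. E24's other direct reports are E3 — 1 peer.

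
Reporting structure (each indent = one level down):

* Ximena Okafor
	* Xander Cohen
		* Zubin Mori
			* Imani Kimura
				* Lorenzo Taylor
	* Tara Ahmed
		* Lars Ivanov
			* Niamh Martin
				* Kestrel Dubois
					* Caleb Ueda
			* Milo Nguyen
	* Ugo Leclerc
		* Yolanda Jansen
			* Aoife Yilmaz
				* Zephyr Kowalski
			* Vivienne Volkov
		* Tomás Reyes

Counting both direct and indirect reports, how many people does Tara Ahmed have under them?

Tara Ahmed directly manages Lars Ivanov. Under Lars Ivanov: Milo Nguyen, Niamh Martin, Kestrel Dubois, Caleb Ueda (4). That's 5 in total.

5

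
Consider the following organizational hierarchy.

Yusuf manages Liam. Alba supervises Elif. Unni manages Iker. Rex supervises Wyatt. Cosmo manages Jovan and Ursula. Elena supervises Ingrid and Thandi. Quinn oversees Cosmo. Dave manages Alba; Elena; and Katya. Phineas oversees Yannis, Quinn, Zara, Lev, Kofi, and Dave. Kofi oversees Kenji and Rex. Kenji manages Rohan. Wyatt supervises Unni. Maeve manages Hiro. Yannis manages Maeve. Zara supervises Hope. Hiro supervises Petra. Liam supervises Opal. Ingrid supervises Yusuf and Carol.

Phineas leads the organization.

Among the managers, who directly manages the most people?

Phineas

Direct-report counts: Phineas has 6; Kofi has 2; Rex has 1; Wyatt has 1; Unni has 1; Kenji has 1; Yannis has 1; Maeve has 1; Hiro has 1; Quinn has 1; Cosmo has 2; Zara has 1; Dave has 3; Alba has 1; Elena has 2; Ingrid has 2; Yusuf has 1; Liam has 1. The largest is 6, held by Phineas.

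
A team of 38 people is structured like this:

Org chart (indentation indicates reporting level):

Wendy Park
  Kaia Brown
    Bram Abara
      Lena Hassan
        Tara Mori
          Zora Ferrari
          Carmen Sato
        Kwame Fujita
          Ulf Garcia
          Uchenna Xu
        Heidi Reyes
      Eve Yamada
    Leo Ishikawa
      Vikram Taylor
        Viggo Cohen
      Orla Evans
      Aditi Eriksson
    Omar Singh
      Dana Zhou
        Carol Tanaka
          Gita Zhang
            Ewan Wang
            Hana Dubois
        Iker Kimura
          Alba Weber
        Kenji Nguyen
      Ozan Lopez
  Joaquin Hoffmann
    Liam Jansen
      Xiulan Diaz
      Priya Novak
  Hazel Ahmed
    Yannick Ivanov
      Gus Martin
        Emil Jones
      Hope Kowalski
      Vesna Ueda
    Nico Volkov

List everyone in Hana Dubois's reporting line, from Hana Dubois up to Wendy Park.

Hana Dubois reports to Gita Zhang. Gita Zhang reports to Carol Tanaka. Carol Tanaka reports to Dana Zhou. Dana Zhou reports to Omar Singh. Omar Singh reports to Kaia Brown. Kaia Brown reports to Wendy Park. Wendy Park is at the top.

Hana Dubois -> Gita Zhang -> Carol Tanaka -> Dana Zhou -> Omar Singh -> Kaia Brown -> Wendy Park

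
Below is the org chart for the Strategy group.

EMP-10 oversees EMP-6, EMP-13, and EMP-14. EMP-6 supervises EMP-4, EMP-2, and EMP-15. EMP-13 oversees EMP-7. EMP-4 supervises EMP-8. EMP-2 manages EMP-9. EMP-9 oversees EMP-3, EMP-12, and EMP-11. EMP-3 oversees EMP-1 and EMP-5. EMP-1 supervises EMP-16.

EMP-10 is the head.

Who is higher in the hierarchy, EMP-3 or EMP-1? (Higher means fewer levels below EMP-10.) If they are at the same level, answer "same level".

EMP-3

EMP-3 is 4 levels below EMP-10; EMP-1 is 5. EMP-3 is higher.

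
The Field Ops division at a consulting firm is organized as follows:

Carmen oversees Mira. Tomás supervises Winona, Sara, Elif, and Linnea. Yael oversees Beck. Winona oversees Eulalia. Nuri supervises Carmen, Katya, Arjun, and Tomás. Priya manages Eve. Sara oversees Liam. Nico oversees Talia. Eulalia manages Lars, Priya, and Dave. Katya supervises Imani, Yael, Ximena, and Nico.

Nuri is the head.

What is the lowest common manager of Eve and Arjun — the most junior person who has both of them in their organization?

Nuri

Eve's chain of managers is Priya, Eulalia, Winona, Tomás, Nuri. Arjun's chain of managers is Nuri. The first manager that appears in both chains is Nuri.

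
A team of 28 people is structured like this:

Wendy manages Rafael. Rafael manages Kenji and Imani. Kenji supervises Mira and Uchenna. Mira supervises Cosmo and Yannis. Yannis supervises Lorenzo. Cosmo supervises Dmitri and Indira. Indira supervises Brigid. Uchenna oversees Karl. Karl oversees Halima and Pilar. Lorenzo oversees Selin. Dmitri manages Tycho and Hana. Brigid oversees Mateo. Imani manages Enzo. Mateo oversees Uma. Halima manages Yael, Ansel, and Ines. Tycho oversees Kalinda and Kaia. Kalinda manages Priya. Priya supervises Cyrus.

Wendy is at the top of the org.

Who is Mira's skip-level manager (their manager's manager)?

Mira reports to Kenji, and Kenji reports to Rafael. So Mira's skip-level manager is Rafael.

Rafael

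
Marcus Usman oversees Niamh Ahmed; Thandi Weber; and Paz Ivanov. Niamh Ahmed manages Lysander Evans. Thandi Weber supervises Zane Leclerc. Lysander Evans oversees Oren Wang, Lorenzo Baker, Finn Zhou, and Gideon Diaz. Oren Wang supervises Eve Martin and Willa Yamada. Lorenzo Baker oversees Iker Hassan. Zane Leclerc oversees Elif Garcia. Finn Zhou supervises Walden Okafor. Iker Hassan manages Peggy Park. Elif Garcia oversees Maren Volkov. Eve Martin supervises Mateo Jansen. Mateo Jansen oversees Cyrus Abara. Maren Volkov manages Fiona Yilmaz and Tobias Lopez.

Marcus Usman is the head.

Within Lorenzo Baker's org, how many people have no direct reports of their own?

1

The only person in Lorenzo Baker's organization with no one reporting to them is Peggy Park. That is 1.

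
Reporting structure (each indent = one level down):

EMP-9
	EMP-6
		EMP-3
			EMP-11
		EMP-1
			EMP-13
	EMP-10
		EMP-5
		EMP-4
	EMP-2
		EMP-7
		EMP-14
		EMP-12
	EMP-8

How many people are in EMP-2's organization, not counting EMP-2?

3

EMP-2 directly manages EMP-7, EMP-14, EMP-12. EMP-7 has no reports. EMP-14 has no reports. EMP-12 has no reports. So EMP-2's organization is 3 direct reports plus everyone under them: 1 + 1 + 1 = 3.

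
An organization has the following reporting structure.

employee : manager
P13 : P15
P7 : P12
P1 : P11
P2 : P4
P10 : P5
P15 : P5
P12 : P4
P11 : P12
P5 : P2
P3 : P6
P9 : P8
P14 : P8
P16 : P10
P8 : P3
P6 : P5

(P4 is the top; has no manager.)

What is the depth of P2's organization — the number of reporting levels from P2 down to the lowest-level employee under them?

The longest chain under P2 runs P2 → P5 → P6 → P3 → P8 → P14, which is 5 levels below P2.

5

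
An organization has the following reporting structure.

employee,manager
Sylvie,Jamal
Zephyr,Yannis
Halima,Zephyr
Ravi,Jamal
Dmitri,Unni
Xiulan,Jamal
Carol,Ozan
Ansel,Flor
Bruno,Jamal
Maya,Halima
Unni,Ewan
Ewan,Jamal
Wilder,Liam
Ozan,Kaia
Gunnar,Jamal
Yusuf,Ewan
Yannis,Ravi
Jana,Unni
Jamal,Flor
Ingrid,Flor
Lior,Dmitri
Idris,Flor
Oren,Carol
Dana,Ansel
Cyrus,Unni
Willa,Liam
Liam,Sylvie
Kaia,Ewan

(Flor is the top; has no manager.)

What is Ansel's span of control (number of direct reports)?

1

Ansel directly manages Dana. That is 1 direct report.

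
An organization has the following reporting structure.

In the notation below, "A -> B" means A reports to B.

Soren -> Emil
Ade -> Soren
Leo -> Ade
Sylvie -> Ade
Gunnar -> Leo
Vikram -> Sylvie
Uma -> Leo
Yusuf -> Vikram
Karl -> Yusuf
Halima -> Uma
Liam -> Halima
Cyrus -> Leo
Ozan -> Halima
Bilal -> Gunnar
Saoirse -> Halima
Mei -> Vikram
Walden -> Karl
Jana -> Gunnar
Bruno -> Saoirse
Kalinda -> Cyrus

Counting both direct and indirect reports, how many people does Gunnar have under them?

Gunnar directly manages Bilal, Jana. Bilal has no reports. Jana has no reports. So Gunnar's organization is 2 direct reports plus everyone under them: 1 + 1 = 2.

2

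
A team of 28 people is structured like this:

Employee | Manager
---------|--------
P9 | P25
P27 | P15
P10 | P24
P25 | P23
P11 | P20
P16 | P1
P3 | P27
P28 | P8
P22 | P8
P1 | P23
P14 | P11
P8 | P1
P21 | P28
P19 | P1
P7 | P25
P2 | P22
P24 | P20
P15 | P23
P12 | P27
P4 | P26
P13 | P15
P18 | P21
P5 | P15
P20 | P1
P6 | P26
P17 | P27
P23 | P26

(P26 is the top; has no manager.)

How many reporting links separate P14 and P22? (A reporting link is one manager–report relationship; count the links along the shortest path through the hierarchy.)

P14 is 3 levels below P1, and P22 is 2 levels below P1 (their lowest common manager). The shortest path runs up from P14 to P1 and back down to P22: 3 + 2 = 5 links.

5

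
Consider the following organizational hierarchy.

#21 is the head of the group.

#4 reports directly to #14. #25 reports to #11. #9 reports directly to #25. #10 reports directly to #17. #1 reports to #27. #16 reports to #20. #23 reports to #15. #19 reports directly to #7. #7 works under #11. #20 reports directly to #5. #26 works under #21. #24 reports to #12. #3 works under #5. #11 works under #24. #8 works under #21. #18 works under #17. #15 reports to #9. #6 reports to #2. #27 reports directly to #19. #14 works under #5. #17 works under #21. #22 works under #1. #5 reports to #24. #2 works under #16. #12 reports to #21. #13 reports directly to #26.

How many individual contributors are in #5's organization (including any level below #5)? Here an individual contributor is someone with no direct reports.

The people in #5's organization with no one reporting to them are #3, #4, #6. That is 3.

3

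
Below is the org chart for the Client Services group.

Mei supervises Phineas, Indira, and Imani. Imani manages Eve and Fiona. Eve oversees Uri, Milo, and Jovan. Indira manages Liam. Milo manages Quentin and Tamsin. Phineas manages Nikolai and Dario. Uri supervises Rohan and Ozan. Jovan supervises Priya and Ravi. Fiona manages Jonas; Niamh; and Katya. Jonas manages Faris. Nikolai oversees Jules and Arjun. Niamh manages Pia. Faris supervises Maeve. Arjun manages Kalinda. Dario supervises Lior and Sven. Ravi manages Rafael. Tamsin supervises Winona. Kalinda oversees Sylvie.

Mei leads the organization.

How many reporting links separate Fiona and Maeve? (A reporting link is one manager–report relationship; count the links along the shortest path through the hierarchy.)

Maeve is in Fiona's organization: the chain from Maeve up to Fiona is Maeve → Faris → Jonas → Fiona, which is 3 links.

3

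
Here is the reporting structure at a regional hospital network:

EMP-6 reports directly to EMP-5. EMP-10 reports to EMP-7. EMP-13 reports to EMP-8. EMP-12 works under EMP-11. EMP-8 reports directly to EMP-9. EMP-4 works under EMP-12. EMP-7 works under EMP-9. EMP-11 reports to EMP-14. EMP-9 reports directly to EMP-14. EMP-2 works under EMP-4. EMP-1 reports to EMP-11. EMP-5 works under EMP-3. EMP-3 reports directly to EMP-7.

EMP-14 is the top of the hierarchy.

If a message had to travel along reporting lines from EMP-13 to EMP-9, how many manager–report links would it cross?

2

EMP-13 is in EMP-9's organization: the chain from EMP-13 up to EMP-9 is EMP-13 → EMP-8 → EMP-9, which is 2 links.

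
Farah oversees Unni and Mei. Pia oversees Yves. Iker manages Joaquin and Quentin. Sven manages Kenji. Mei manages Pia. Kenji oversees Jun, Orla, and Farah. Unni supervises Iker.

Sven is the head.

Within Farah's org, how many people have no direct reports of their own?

The people in Farah's organization with no one reporting to them are Yves, Joaquin, Quentin. That is 3.

3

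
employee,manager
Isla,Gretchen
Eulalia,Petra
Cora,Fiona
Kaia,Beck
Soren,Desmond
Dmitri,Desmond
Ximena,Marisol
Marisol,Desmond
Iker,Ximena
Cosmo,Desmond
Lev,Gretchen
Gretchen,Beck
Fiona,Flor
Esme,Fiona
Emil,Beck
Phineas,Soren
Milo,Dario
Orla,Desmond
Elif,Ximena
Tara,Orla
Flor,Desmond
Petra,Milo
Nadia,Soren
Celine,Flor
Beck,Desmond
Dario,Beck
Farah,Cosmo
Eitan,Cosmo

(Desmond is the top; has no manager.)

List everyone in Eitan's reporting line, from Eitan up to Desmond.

Eitan -> Cosmo -> Desmond

Eitan reports to Cosmo. Cosmo reports to Desmond. Desmond is at the top.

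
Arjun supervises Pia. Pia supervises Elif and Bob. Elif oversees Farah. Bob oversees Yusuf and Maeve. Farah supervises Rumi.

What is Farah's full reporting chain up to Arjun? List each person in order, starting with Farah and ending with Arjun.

Farah -> Elif -> Pia -> Arjun

Farah reports to Elif. Elif reports to Pia. Pia reports to Arjun. Arjun is at the top.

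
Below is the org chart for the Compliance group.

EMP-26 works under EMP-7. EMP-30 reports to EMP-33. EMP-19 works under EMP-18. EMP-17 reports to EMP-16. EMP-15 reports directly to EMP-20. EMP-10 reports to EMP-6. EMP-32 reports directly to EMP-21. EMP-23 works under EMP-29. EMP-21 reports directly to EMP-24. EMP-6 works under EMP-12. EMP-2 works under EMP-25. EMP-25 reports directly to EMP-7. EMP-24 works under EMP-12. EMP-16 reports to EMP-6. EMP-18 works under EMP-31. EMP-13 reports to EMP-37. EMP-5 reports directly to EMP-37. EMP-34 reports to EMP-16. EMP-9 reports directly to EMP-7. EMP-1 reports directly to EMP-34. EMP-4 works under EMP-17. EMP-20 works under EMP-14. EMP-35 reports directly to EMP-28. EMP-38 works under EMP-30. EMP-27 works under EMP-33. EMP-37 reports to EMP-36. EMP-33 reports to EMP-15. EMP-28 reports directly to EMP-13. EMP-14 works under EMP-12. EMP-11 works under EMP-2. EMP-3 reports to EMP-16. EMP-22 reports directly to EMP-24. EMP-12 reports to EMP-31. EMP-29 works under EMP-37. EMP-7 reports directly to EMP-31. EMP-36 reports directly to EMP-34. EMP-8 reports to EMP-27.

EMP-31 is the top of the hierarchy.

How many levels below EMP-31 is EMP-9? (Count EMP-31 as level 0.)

Chain from EMP-9 up to EMP-31: EMP-9 → EMP-7 → EMP-31. That is 2 steps up, so EMP-9 is 2 levels below EMP-31.

2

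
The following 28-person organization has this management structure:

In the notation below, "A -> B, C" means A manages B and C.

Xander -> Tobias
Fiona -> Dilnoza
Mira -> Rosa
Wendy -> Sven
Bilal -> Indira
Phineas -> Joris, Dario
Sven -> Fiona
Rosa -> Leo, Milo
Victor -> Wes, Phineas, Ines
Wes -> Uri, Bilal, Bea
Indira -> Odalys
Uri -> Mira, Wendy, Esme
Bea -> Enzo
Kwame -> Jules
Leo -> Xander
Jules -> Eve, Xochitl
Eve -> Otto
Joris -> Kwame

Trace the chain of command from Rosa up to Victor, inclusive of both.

Rosa reports to Mira. Mira reports to Uri. Uri reports to Wes. Wes reports to Victor. Victor is at the top.

Rosa -> Mira -> Uri -> Wes -> Victor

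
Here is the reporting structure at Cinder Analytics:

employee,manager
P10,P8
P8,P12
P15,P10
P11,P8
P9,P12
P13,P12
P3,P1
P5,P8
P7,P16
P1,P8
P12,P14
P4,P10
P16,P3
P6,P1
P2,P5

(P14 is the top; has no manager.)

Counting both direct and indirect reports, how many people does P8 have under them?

P8 directly manages P1, P10, P5, P11. Under P1: P3, P16, P7, P6 (4). Under P10: P4, P15 (2). Under P5: P2 (1). P11 has no reports. So P8's organization is 4 direct reports plus everyone under them: 5 + 3 + 2 + 1 = 11.

11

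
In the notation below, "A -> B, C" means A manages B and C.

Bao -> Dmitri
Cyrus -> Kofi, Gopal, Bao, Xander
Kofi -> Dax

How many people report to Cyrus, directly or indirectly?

Cyrus directly manages Kofi, Gopal, Bao, Xander. Under Kofi: Dax (1). Gopal has no reports. Under Bao: Dmitri (1). Xander has no reports. So Cyrus's organization is 4 direct reports plus everyone under them: 2 + 1 + 2 + 1 = 6.

6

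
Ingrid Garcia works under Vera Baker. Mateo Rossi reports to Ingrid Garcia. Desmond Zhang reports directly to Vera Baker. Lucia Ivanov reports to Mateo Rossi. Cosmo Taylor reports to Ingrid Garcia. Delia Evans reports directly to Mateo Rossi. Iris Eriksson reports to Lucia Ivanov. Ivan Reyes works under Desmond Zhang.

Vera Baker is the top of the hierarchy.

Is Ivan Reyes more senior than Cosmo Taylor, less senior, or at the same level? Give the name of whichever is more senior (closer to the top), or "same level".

Both Ivan Reyes and Cosmo Taylor are 2 levels below Vera Baker.

same level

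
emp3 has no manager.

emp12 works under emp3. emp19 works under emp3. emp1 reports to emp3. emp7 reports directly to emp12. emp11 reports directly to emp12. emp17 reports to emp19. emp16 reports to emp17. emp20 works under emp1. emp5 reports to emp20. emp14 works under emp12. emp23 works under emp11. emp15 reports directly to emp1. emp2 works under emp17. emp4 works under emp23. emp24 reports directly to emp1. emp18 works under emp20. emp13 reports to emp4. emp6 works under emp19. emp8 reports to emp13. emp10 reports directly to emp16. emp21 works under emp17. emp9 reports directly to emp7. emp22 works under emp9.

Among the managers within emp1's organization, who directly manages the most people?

Direct-report counts within emp1's organization: emp1 has 3; emp20 has 2. The largest is 3, held by emp1.

emp1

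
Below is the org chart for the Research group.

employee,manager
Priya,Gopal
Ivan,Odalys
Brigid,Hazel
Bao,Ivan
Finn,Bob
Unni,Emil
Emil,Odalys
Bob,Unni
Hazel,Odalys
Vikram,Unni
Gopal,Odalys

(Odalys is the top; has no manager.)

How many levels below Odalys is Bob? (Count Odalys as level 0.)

3

Chain from Bob up to Odalys: Bob → Unni → Emil → Odalys. That is 3 steps up, so Bob is 3 levels below Odalys.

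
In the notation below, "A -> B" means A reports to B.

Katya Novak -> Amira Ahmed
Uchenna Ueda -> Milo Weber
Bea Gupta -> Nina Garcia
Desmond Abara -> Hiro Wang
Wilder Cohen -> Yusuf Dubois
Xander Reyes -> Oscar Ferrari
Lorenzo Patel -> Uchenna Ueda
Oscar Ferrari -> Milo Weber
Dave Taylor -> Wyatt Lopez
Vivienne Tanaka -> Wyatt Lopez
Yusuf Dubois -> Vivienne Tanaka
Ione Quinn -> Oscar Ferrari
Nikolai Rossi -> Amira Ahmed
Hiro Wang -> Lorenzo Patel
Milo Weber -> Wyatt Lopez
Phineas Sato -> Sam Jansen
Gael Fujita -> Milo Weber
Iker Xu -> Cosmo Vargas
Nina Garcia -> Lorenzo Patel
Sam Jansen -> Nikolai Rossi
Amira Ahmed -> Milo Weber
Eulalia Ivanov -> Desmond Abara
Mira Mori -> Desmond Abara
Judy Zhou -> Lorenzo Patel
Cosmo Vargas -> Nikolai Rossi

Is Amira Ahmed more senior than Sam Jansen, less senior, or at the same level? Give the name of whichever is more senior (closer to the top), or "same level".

Amira Ahmed

Amira Ahmed is 2 levels below Wyatt Lopez; Sam Jansen is 4. Amira Ahmed is higher.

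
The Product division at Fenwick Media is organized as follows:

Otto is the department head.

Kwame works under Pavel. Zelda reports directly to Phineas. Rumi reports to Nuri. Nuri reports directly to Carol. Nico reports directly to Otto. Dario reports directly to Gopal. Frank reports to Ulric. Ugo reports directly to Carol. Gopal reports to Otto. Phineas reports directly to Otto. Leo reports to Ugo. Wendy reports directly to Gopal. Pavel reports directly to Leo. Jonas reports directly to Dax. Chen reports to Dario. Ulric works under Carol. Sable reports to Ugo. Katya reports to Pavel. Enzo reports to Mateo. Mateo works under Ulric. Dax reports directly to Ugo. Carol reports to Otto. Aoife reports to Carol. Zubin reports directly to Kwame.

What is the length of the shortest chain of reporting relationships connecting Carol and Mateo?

2

Mateo is in Carol's organization: the chain from Mateo up to Carol is Mateo → Ulric → Carol, which is 2 links.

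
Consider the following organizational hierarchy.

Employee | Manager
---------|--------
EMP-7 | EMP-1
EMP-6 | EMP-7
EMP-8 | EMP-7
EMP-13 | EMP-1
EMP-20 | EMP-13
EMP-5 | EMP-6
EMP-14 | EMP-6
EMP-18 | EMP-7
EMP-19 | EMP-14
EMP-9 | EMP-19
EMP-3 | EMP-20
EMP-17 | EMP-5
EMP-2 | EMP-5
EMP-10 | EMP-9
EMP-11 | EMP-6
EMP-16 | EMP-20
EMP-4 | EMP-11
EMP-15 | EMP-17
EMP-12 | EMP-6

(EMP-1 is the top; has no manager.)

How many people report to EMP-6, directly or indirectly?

EMP-6 directly manages EMP-5, EMP-14, EMP-11, EMP-12. Under EMP-5: EMP-2, EMP-17, EMP-15 (3). Under EMP-14: EMP-19, EMP-9, EMP-10 (3). Under EMP-11: EMP-4 (1). EMP-12 has no reports. So EMP-6's organization is 4 direct reports plus everyone under them: 4 + 4 + 2 + 1 = 11.

11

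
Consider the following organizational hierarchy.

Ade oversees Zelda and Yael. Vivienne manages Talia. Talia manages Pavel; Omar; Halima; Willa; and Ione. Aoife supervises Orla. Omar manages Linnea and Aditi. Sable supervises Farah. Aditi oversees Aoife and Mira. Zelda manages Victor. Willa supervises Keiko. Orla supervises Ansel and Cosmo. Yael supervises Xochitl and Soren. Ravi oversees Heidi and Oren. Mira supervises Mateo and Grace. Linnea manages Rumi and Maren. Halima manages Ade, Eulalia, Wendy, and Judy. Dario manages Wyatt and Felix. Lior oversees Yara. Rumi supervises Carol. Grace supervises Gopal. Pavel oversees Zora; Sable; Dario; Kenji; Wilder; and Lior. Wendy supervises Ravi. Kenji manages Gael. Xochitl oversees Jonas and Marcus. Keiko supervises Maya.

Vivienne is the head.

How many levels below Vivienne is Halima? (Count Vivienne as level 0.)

2

Chain from Halima up to Vivienne: Halima → Talia → Vivienne. That is 2 steps up, so Halima is 2 levels below Vivienne.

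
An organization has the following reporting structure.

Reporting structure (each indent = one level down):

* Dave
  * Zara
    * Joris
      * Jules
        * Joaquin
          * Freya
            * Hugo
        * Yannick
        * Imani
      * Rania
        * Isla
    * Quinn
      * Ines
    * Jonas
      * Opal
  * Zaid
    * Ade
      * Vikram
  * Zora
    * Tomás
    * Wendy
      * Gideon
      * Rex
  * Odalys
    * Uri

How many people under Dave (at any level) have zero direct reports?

11

The people in Dave's organization with no one reporting to them are Uri, Rex, Gideon, Tomás, Vikram, Opal, Ines, Isla, Imani, Yannick, Hugo. That is 11.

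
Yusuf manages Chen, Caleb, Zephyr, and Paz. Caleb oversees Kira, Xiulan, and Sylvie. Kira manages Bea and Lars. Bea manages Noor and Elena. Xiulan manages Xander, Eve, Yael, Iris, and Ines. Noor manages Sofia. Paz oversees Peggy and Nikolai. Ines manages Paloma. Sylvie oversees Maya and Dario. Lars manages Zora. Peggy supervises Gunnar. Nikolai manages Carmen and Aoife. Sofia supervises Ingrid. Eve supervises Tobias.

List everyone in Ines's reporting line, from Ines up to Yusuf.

Ines -> Xiulan -> Caleb -> Yusuf

Ines reports to Xiulan. Xiulan reports to Caleb. Caleb reports to Yusuf. Yusuf is at the top.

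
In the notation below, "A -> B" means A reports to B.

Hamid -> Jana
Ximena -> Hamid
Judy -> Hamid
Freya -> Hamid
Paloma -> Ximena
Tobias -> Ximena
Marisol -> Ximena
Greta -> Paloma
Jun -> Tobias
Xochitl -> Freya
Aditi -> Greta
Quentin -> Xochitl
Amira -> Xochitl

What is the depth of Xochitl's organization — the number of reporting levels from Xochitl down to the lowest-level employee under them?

The longest chain under Xochitl runs Xochitl → Amira, which is 1 level below Xochitl.

1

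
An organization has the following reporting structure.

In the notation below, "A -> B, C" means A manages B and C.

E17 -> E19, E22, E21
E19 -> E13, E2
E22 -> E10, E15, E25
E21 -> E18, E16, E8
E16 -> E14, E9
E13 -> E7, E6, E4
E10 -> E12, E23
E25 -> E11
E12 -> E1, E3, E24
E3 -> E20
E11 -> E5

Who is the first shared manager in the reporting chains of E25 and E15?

E22

E25's chain of managers is E22, E17. E15's chain of managers is E22, E17. The first manager that appears in both chains is E22.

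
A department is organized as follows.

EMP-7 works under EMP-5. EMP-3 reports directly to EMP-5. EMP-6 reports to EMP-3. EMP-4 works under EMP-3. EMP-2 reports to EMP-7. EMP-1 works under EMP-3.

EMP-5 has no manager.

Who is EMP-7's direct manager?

EMP-5

EMP-7 reports directly to EMP-5.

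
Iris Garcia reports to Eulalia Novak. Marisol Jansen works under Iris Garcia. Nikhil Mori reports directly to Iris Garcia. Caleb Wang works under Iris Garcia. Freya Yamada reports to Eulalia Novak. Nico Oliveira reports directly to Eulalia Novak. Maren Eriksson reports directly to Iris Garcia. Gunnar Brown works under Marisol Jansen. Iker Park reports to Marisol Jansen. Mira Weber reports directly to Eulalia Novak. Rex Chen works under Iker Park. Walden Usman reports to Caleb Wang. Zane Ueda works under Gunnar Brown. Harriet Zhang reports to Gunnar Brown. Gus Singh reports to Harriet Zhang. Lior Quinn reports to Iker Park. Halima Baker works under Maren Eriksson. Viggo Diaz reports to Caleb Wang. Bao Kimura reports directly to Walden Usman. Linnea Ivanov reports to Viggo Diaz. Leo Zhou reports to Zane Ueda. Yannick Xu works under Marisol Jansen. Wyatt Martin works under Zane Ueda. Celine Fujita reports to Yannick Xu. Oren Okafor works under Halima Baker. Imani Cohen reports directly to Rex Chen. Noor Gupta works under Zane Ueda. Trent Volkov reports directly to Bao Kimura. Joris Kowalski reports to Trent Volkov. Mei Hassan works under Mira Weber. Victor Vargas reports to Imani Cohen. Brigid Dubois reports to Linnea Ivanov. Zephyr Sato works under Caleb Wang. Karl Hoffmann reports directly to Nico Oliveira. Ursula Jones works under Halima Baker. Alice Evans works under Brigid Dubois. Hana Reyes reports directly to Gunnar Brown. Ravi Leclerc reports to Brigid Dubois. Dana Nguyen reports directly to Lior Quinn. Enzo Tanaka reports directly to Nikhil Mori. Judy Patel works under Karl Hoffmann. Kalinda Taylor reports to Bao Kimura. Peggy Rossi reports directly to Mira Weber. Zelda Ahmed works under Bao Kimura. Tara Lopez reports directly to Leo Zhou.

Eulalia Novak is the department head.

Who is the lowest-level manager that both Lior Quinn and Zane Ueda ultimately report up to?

Marisol Jansen

Lior Quinn's chain of managers is Iker Park, Marisol Jansen, Iris Garcia, Eulalia Novak. Zane Ueda's chain of managers is Gunnar Brown, Marisol Jansen, Iris Garcia, Eulalia Novak. The first manager that appears in both chains is Marisol Jansen.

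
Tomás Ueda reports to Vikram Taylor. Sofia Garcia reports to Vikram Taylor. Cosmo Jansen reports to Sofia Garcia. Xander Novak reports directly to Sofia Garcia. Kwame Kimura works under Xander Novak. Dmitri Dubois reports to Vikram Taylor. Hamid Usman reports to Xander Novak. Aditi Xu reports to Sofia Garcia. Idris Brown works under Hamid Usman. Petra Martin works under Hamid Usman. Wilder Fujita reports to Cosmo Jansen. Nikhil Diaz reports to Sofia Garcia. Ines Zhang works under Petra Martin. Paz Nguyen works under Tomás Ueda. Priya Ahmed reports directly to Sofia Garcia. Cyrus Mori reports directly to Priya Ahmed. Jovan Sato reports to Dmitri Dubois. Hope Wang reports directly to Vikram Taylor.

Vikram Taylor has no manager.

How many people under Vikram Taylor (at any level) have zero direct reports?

10

The people in Vikram Taylor's organization with no one reporting to them are Hope Wang, Jovan Sato, Cyrus Mori, Nikhil Diaz, Aditi Xu, Ines Zhang, Idris Brown, Kwame Kimura, Wilder Fujita, Paz Nguyen. That is 10.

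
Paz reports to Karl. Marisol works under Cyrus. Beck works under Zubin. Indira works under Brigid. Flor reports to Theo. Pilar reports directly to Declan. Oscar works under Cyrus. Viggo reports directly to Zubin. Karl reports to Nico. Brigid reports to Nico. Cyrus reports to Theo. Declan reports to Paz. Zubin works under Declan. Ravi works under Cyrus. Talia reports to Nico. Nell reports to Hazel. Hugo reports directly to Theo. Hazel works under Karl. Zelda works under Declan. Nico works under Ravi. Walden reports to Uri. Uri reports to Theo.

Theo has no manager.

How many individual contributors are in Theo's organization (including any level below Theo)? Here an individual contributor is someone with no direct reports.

The people in Theo's organization with no one reporting to them are Hugo, Walden, Flor, Marisol, Oscar, Indira, Nell, Zelda, Pilar, Beck, Viggo, Talia. That is 12.

12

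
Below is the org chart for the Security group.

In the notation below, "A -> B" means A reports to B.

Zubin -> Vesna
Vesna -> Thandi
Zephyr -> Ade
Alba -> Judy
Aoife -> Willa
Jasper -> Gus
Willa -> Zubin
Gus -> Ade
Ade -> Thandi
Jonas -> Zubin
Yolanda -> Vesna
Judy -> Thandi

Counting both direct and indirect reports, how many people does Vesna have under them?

5

Vesna directly manages Yolanda, Zubin. Yolanda has no reports. Under Zubin: Willa, Aoife, Jonas (3). So Vesna's organization is 2 direct reports plus everyone under them: 1 + 4 = 5.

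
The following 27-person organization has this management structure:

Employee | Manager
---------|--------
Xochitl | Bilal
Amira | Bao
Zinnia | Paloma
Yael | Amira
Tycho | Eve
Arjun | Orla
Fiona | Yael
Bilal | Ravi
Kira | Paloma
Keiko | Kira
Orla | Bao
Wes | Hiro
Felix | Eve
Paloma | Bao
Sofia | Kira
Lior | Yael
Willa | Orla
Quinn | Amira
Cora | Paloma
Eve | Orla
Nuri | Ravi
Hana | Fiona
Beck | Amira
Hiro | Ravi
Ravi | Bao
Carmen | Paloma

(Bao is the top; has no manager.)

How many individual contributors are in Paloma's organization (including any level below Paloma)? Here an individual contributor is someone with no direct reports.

The people in Paloma's organization with no one reporting to them are Keiko, Sofia, Cora, Zinnia, Carmen. That is 5.

5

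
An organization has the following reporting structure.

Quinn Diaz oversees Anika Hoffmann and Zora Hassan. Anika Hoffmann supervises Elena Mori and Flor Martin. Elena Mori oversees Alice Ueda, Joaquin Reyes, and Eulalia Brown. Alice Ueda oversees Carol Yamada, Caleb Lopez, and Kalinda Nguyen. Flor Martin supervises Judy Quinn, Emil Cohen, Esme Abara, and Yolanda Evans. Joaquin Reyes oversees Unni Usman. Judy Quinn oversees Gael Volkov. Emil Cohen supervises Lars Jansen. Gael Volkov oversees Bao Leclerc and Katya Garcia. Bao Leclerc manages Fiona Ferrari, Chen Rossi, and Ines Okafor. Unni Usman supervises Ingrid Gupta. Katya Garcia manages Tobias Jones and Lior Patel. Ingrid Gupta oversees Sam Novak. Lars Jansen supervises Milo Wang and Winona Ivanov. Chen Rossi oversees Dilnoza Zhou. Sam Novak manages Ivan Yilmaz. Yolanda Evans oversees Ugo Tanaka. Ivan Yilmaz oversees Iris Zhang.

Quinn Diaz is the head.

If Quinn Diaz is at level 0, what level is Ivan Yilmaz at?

7

Chain from Ivan Yilmaz up to Quinn Diaz: Ivan Yilmaz → Sam Novak → Ingrid Gupta → Unni Usman → Joaquin Reyes → Elena Mori → Anika Hoffmann → Quinn Diaz. That is 7 steps up, so Ivan Yilmaz is 7 levels below Quinn Diaz.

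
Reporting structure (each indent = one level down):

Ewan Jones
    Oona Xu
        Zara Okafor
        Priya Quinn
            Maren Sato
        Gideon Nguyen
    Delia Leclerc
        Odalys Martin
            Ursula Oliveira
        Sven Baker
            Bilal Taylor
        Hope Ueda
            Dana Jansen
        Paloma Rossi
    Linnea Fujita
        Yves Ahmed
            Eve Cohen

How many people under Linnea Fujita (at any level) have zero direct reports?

1

The only person in Linnea Fujita's organization with no one reporting to them is Eve Cohen. That is 1.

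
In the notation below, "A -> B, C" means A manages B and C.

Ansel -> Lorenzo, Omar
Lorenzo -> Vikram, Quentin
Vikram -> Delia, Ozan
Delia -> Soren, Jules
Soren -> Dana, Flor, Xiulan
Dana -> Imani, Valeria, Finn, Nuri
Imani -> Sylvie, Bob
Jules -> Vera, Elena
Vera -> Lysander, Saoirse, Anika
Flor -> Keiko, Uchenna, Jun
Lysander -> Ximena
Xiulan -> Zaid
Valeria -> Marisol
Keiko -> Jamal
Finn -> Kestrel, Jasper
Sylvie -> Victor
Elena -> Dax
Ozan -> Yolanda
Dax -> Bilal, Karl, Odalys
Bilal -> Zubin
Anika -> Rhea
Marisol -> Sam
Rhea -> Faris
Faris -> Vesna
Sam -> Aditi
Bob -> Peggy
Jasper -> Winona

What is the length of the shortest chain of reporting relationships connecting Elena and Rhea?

4

Elena is 1 level below Jules, and Rhea is 3 levels below Jules (their lowest common manager). The shortest path runs up from Elena to Jules and back down to Rhea: 1 + 3 = 4 links.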